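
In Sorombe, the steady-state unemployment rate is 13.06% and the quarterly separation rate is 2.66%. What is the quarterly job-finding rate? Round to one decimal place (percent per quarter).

From u* = s/(s+f): f = s·(1−u)/u.
f = 2.66 × (1 − 0.1306) / 0.1306 = 2.3126 / 0.1306 ≈ 17.7% per quarter.

Job-finding rate ≈ 17.7% per quarter.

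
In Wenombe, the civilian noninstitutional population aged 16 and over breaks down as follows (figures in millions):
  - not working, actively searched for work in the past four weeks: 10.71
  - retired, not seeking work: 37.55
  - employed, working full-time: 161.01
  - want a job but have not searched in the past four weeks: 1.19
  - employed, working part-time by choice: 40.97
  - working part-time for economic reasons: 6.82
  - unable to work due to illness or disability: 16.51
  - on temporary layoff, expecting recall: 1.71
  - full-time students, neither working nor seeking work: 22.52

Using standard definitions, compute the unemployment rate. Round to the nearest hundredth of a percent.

Unemployment rate ≈ 5.61%.

Employed = 161.01 + 40.97 + 6.82 = 208.80 million (anyone who worked, including part-time for economic reasons, counts as employed).
Unemployed = 10.71 + 1.71 = 12.42 million (jobless and actively searching, or on temporary layoff).
Labor force = 208.80 + 12.42 = 221.22 million.
Unemployment rate = 12.42 / 221.22 = 5.61%.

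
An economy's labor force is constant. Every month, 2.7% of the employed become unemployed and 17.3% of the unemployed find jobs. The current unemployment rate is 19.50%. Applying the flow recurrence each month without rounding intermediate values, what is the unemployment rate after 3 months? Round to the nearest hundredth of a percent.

With a fixed labor force, u_{t+1} = u_t + s·(1−u_t) − f·u_t = u_t·(1−s−f) + s.
Here 1−s−f = 0.800 and s = 0.027.
u_1 = 0.195000 × 0.800 + 0.027 = 0.183000.
u_2 = 0.183000 × 0.800 + 0.027 = 0.173400.
u_3 = 0.173400 × 0.800 + 0.027 = 0.165720.

Unemployment rate after three months ≈ 16.57%.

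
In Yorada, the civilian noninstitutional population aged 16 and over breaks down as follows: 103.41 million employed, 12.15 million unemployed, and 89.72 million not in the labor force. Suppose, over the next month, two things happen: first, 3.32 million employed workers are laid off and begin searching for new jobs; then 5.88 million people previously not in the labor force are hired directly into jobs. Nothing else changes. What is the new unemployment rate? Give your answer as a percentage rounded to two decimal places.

Initially, labor force = 103.41 + 12.15 = 115.56 million, so u = 12.15/115.56 = 10.51%.
After the first change, employed falls and unemployed rises by 3.32; labor force unchanged → E = 100.09, U = 15.47, labor force = 115.56 million.
After the second change, employed and labor force both rise by 5.88; unemployed unchanged → E = 105.97, U = 15.47, labor force = 121.44 million.
New unemployment rate = 15.47 / 121.44 = 12.74%.

New unemployment rate ≈ 12.74%.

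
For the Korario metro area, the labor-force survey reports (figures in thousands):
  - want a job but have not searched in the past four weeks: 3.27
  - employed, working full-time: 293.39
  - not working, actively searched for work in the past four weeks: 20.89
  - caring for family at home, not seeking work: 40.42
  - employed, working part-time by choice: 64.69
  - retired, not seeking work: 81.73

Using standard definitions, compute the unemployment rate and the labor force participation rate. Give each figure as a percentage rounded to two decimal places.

Unemployment rate ≈ 5.51%; labor force participation rate ≈ 75.13%.

Employed = 293.39 + 64.69 = 358.08 thousand.
Unemployed = 20.89 thousand.
Labor force = 358.08 + 20.89 = 378.97 thousand.
Not in labor force = 3.27 + 40.42 + 81.73 = 125.42 thousand (those not working and not actively searching are outside the labor force — including those who want a job but have given up searching).
Civilian working-age population = 378.97 + 125.42 = 504.39 thousand.
Unemployment rate = 20.89 / 378.97 = 5.51%.
Labor force participation rate = 378.97 / 504.39 = 75.13%.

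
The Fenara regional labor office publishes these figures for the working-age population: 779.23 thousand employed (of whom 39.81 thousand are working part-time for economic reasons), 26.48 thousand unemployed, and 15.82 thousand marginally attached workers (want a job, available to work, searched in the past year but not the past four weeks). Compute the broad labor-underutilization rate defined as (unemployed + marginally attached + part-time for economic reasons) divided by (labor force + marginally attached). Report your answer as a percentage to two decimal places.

Broad underutilization rate ≈ 9.99%.

Labor force = 779.23 + 26.48 = 805.71 thousand.
Numerator = 26.48 + 15.82 + 39.81 = 82.11 thousand.
Denominator = 805.71 + 15.82 = 821.53 thousand.
Broad rate = 82.11 / 821.53 = 9.99%.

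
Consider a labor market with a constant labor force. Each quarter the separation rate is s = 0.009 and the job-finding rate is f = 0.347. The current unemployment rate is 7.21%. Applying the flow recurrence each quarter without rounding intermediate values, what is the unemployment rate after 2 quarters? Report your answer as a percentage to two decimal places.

Unemployment rate after two quarters ≈ 4.47%.

With a fixed labor force, u_{t+1} = u_t + s·(1−u_t) − f·u_t = u_t·(1−s−f) + s.
Here 1−s−f = 0.644 and s = 0.009.
u_1 = 0.072100 × 0.644 + 0.009 = 0.055432.
u_2 = 0.055432 × 0.644 + 0.009 = 0.044698.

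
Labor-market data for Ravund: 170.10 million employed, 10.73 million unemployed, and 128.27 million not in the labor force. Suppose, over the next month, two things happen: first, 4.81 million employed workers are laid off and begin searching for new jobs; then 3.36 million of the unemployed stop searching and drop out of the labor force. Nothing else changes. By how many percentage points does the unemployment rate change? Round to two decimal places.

Initially, labor force = 170.10 + 10.73 = 180.83 million, so u = 10.73/180.83 = 5.93%.
After the first change, employed falls and unemployed rises by 4.81; labor force unchanged → E = 165.29, U = 15.54, labor force = 180.83 million.
After the second change, unemployed and labor force both fall by 3.36 → E = 165.29, U = 12.18, labor force = 177.47 million.
New unemployment rate = 12.18 / 177.47 = 6.86%.
Change = 6.86% − 5.93% = +0.93 percentage points.

The unemployment rate changes by +0.93 percentage points.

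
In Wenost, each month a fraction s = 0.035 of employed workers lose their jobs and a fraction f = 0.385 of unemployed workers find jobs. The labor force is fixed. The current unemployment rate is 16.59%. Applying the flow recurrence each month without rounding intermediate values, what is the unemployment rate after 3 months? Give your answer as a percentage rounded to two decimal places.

Unemployment rate after three months ≈ 9.94%.

With a fixed labor force, u_{t+1} = u_t + s·(1−u_t) − f·u_t = u_t·(1−s−f) + s.
Here 1−s−f = 0.580 and s = 0.035.
u_1 = 0.165900 × 0.580 + 0.035 = 0.131222.
u_2 = 0.131222 × 0.580 + 0.035 = 0.111109.
u_3 = 0.111109 × 0.580 + 0.035 = 0.099443.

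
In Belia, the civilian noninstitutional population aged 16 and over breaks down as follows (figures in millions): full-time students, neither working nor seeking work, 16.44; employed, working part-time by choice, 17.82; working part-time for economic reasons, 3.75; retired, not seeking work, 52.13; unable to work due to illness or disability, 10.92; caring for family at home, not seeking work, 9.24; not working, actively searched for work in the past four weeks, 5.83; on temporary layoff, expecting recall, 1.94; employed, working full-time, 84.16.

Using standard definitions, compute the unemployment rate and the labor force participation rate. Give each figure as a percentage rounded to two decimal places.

Employed = 17.82 + 3.75 + 84.16 = 105.73 million (anyone who worked, including part-time for economic reasons, counts as employed).
Unemployed = 5.83 + 1.94 = 7.77 million (jobless and actively searching, or on temporary layoff).
Labor force = 105.73 + 7.77 = 113.50 million.
Not in labor force = 16.44 + 52.13 + 10.92 + 9.24 = 88.73 million (those not working and not actively searching are outside the labor force).
Civilian working-age population = 113.50 + 88.73 = 202.23 million.
Unemployment rate = 7.77 / 113.50 = 6.85%.
Labor force participation rate = 113.50 / 202.23 = 56.12%.

Unemployment rate ≈ 6.85%; labor force participation rate ≈ 56.12%.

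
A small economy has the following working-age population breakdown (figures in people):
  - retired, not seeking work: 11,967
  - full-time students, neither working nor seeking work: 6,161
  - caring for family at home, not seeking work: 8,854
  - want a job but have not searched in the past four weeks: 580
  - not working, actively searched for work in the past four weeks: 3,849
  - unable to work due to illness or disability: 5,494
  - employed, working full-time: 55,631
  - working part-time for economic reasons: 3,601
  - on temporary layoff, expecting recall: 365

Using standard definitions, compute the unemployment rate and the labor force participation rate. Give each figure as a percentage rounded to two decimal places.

Unemployment rate ≈ 6.64%; labor force participation rate ≈ 65.75%.

Employed = 55,631 + 3,601 = 59,232 (anyone who worked, including part-time for economic reasons, counts as employed).
Unemployed = 3,849 + 365 = 4,214 (jobless and actively searching, or on temporary layoff).
Labor force = 59,232 + 4,214 = 63,446.
Not in labor force = 11,967 + 6,161 + 8,854 + 580 + 5,494 = 33,056 (those not working and not actively searching are outside the labor force — including those who want a job but have given up searching).
Civilian working-age population = 63,446 + 33,056 = 96,502.
Unemployment rate = 4,214 / 63,446 = 6.64%.
Labor force participation rate = 63,446 / 96,502 = 65.75%.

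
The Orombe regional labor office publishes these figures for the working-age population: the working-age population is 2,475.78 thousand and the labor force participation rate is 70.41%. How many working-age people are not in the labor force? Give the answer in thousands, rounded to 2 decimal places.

Share not in the labor force = 1 − 0.7041 = 0.2959.
Not in labor force = 0.2959 × 2,475.78 ≈ 732.58 thousand.

About 732.58 thousand are not in the labor force.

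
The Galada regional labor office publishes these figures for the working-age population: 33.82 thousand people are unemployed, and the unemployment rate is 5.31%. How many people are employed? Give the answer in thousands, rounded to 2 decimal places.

Labor force = U / u = 33.82 / 0.0531 ≈ 636.91 thousand.
Employed = labor force − unemployed = 636.91 − 33.82 = 603.09 thousand.

About 603.09 thousand are employed.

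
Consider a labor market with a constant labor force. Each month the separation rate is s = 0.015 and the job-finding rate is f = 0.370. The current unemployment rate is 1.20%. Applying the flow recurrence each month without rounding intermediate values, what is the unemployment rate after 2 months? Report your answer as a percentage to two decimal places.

With a fixed labor force, u_{t+1} = u_t + s·(1−u_t) − f·u_t = u_t·(1−s−f) + s.
Here 1−s−f = 0.615 and s = 0.015.
u_1 = 0.012000 × 0.615 + 0.015 = 0.022380.
u_2 = 0.022380 × 0.615 + 0.015 = 0.028764.

Unemployment rate after two months ≈ 2.88%.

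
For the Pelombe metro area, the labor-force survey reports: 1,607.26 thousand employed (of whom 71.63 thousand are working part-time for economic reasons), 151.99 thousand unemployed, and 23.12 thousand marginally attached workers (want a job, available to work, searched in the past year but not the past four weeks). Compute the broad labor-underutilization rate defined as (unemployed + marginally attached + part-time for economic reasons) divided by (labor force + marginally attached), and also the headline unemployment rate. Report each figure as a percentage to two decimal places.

Broad underutilization rate ≈ 13.84%; headline unemployment rate ≈ 8.64%.

Labor force = 1,607.26 + 151.99 = 1,759.25 thousand.
Numerator = 151.99 + 23.12 + 71.63 = 246.74 thousand.
Denominator = 1,759.25 + 23.12 = 1,782.37 thousand.
Broad rate = 246.74 / 1,782.37 = 13.84%.
Headline unemployment rate = 151.99 / 1,759.25 = 8.64%.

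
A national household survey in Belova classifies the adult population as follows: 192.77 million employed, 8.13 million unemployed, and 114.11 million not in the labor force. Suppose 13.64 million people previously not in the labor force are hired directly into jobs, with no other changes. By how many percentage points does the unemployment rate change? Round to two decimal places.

Initially, labor force = 192.77 + 8.13 = 200.90 million, so u = 8.13/200.90 = 4.05%.
After the change, employed and labor force both rise by 13.64; unemployed unchanged → E = 206.41, U = 8.13, labor force = 214.54 million.
New unemployment rate = 8.13 / 214.54 = 3.79%.
Change = 3.79% − 4.05% = −0.26 percentage points.

The unemployment rate changes by −0.26 percentage points.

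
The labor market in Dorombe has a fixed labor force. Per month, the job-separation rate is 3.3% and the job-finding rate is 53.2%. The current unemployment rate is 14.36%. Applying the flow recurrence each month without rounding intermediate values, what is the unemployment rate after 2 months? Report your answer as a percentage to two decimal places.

Unemployment rate after two months ≈ 7.45%.

With a fixed labor force, u_{t+1} = u_t + s·(1−u_t) − f·u_t = u_t·(1−s−f) + s.
Here 1−s−f = 0.435 and s = 0.033.
u_1 = 0.143600 × 0.435 + 0.033 = 0.095466.
u_2 = 0.095466 × 0.435 + 0.033 = 0.074528.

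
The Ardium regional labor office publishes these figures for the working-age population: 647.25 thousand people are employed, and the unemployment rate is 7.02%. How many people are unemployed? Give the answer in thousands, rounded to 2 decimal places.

Let U be the number unemployed. The labor force is E + U, and U/(E+U) = 0.0702.
So U = 0.0702 × 647.25 / (1 − 0.0702) = 45.4369 / 0.9298 ≈ 48.87 thousand.

About 48.87 thousand are unemployed.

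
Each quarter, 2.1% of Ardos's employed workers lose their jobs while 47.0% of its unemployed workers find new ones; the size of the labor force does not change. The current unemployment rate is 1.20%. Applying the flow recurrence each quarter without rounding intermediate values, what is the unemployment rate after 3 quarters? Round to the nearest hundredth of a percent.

Unemployment rate after three quarters ≈ 3.87%.

With a fixed labor force, u_{t+1} = u_t + s·(1−u_t) − f·u_t = u_t·(1−s−f) + s.
Here 1−s−f = 0.509 and s = 0.021.
u_1 = 0.012000 × 0.509 + 0.021 = 0.027108.
u_2 = 0.027108 × 0.509 + 0.021 = 0.034798.
u_3 = 0.034798 × 0.509 + 0.021 = 0.038712.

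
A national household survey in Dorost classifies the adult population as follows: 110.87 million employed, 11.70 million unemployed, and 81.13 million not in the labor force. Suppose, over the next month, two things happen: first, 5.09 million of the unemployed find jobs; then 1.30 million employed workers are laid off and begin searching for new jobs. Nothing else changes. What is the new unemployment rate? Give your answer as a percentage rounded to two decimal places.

Initially, labor force = 110.87 + 11.70 = 122.57 million, so u = 11.70/122.57 = 9.55%.
After the first change, unemployed falls and employed rises by 5.09; labor force unchanged → E = 115.96, U = 6.61, labor force = 122.57 million.
After the second change, employed falls and unemployed rises by 1.30; labor force unchanged → E = 114.66, U = 7.91, labor force = 122.57 million.
New unemployment rate = 7.91 / 122.57 = 6.45%.

New unemployment rate ≈ 6.45%.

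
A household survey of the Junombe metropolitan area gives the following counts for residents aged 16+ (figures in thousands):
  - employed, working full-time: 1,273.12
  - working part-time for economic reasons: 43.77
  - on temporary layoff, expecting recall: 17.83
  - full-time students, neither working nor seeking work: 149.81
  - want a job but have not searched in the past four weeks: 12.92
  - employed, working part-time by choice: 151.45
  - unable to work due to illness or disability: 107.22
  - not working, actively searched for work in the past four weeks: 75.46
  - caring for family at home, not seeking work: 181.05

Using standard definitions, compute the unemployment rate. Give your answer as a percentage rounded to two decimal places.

Employed = 1,273.12 + 43.77 + 151.45 = 1,468.34 thousand (anyone who worked, including part-time for economic reasons, counts as employed).
Unemployed = 17.83 + 75.46 = 93.29 thousand (jobless and actively searching, or on temporary layoff).
Labor force = 1,468.34 + 93.29 = 1,561.63 thousand.
Unemployment rate = 93.29 / 1,561.63 = 5.97%.

Unemployment rate ≈ 5.97%.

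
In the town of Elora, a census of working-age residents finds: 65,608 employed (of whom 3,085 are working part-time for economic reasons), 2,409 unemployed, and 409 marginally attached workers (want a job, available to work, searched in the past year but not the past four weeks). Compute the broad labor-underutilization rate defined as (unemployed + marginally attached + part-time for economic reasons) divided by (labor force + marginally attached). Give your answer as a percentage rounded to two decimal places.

Broad underutilization rate ≈ 8.63%.

Labor force = 65,608 + 2,409 = 68,017.
Numerator = 2,409 + 409 + 3,085 = 5,903.
Denominator = 68,017 + 409 = 68,426.
Broad rate = 5,903 / 68,426 = 8.63%.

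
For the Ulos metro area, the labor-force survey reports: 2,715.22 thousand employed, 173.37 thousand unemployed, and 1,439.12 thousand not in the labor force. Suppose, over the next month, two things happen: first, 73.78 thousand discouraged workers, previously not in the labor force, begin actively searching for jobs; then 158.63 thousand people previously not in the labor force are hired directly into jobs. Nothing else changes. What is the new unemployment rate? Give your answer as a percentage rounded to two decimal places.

Initially, labor force = 2,715.22 + 173.37 = 2,888.59 thousand, so u = 173.37/2,888.59 = 6.00%.
After the first change, unemployed and labor force both rise by 73.78 → E = 2,715.22, U = 247.15, labor force = 2,962.37 thousand.
After the second change, employed and labor force both rise by 158.63; unemployed unchanged → E = 2,873.85, U = 247.15, labor force = 3,121.00 thousand.
New unemployment rate = 247.15 / 3,121.00 = 7.92%.

New unemployment rate ≈ 7.92%.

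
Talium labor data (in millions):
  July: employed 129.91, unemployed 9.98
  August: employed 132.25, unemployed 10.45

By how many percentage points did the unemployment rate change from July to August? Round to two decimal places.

The unemployment rate changed by +0.19 percentage points.

July: labor force = 129.91 + 9.98 = 139.89; u = 9.98/139.89 = 7.13%.
August: labor force = 132.25 + 10.45 = 142.70; u = 10.45/142.70 = 7.32%.
Change = 7.32% − 7.13% = +0.19 pp.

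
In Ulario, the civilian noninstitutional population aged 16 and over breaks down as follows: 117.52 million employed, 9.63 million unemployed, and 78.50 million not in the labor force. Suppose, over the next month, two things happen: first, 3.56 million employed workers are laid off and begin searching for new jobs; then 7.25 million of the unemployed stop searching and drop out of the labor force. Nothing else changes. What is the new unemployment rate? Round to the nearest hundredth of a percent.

New unemployment rate ≈ 4.95%.

Initially, labor force = 117.52 + 9.63 = 127.15 million, so u = 9.63/127.15 = 7.57%.
After the first change, employed falls and unemployed rises by 3.56; labor force unchanged → E = 113.96, U = 13.19, labor force = 127.15 million.
After the second change, unemployed and labor force both fall by 7.25 → E = 113.96, U = 5.94, labor force = 119.90 million.
New unemployment rate = 5.94 / 119.90 = 4.95%.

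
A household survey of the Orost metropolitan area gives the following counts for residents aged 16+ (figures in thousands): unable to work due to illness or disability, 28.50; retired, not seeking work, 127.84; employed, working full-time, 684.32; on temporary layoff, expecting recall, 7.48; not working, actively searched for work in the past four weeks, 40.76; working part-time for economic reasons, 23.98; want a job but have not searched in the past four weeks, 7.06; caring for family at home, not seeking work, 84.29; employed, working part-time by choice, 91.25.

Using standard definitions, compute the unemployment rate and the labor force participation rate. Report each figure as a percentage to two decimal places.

Employed = 684.32 + 23.98 + 91.25 = 799.55 thousand (anyone who worked, including part-time for economic reasons, counts as employed).
Unemployed = 7.48 + 40.76 = 48.24 thousand (jobless and actively searching, or on temporary layoff).
Labor force = 799.55 + 48.24 = 847.79 thousand.
Not in labor force = 28.50 + 127.84 + 7.06 + 84.29 = 247.69 thousand (those not working and not actively searching are outside the labor force — including those who want a job but have given up searching).
Civilian working-age population = 847.79 + 247.69 = 1,095.48 thousand.
Unemployment rate = 48.24 / 847.79 = 5.69%.
Labor force participation rate = 847.79 / 1,095.48 = 77.39%.

Unemployment rate ≈ 5.69%; labor force participation rate ≈ 77.39%.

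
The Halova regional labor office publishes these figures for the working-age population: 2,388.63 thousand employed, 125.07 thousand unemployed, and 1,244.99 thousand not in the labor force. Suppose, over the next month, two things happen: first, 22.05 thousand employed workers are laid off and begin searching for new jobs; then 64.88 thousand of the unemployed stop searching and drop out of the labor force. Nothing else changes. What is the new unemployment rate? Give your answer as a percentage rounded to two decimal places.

New unemployment rate ≈ 3.36%.

Initially, labor force = 2,388.63 + 125.07 = 2,513.70 thousand, so u = 125.07/2,513.70 = 4.98%.
After the first change, employed falls and unemployed rises by 22.05; labor force unchanged → E = 2,366.58, U = 147.12, labor force = 2,513.70 thousand.
After the second change, unemployed and labor force both fall by 64.88 → E = 2,366.58, U = 82.24, labor force = 2,448.82 thousand.
New unemployment rate = 82.24 / 2,448.82 = 3.36%.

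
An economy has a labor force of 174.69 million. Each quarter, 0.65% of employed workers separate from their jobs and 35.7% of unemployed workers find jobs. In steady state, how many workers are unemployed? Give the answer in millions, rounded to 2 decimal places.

Steady-state unemployment rate u* = s/(s+f) = 0.65/(0.65+35.7) = 0.017882.
Unemployed = u* × labor force = 0.017882 × 174.69 ≈ 3.12 million.

About 3.12 million are unemployed in steady state.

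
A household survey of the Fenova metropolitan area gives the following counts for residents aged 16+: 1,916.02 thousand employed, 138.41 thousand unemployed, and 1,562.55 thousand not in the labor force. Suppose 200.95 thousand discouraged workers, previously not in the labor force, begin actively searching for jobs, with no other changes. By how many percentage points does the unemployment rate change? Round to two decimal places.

The unemployment rate changes by +8.31 percentage points.

Initially, labor force = 1,916.02 + 138.41 = 2,054.43 thousand, so u = 138.41/2,054.43 = 6.74%.
After the change, unemployed and labor force both rise by 200.95 → E = 1,916.02, U = 339.36, labor force = 2,255.38 thousand.
New unemployment rate = 339.36 / 2,255.38 = 15.05%.
Change = 15.05% − 6.74% = +8.31 percentage points.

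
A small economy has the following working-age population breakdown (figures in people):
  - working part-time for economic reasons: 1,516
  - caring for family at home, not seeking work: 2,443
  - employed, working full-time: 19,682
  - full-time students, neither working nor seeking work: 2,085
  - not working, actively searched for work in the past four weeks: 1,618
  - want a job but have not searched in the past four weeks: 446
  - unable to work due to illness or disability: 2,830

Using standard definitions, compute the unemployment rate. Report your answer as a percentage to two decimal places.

Employed = 1,516 + 19,682 = 21,198 (anyone who worked, including part-time for economic reasons, counts as employed).
Unemployed = 1,618.
Labor force = 21,198 + 1,618 = 22,816.
Unemployment rate = 1,618 / 22,816 = 7.09%.

Unemployment rate ≈ 7.09%.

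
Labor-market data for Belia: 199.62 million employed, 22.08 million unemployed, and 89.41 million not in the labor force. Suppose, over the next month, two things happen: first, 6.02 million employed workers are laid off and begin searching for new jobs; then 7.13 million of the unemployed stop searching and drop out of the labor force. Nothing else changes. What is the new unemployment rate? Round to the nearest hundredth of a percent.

Initially, labor force = 199.62 + 22.08 = 221.70 million, so u = 22.08/221.70 = 9.96%.
After the first change, employed falls and unemployed rises by 6.02; labor force unchanged → E = 193.60, U = 28.10, labor force = 221.70 million.
After the second change, unemployed and labor force both fall by 7.13 → E = 193.60, U = 20.97, labor force = 214.57 million.
New unemployment rate = 20.97 / 214.57 = 9.77%.

New unemployment rate ≈ 9.77%.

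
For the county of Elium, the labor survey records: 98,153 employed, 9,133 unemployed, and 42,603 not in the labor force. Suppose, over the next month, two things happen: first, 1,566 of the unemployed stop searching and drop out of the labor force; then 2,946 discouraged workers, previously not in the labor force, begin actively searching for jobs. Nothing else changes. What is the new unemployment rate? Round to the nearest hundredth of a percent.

New unemployment rate ≈ 9.67%.

Initially, labor force = 98,153 + 9,133 = 107,286, so u = 9,133/107,286 = 8.51%.
After the first change, unemployed and labor force both fall by 1,566 → E = 98,153, U = 7,567, labor force = 105,720.
After the second change, unemployed and labor force both rise by 2,946 → E = 98,153, U = 10,513, labor force = 108,666.
New unemployment rate = 10,513 / 108,666 = 9.67%.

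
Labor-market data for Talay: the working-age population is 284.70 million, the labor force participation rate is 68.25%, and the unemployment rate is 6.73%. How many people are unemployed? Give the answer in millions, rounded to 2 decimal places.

About 13.08 million are unemployed.

Labor force = 0.6825 × 284.70 = 194.31 million.
Unemployed = 0.0673 × 194.31 ≈ 13.08 million.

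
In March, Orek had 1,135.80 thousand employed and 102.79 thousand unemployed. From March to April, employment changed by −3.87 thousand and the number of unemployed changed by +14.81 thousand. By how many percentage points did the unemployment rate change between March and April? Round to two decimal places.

The unemployment rate changed by +1.11 percentage points.

March: labor force = 1,135.80 + 102.79 = 1,238.59; u = 102.79/1,238.59 = 8.30%.
April: labor force = 1,131.93 + 117.60 = 1,249.53; u = 117.60/1,249.53 = 9.41%.
Change = 9.41% − 8.30% = +1.11 pp.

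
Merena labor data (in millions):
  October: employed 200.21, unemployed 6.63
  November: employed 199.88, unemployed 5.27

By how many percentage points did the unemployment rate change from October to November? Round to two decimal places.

October: labor force = 200.21 + 6.63 = 206.84; u = 6.63/206.84 = 3.21%.
November: labor force = 199.88 + 5.27 = 205.15; u = 5.27/205.15 = 2.57%.
Change = 2.57% − 3.21% = −0.64 pp.

The unemployment rate changed by −0.64 percentage points.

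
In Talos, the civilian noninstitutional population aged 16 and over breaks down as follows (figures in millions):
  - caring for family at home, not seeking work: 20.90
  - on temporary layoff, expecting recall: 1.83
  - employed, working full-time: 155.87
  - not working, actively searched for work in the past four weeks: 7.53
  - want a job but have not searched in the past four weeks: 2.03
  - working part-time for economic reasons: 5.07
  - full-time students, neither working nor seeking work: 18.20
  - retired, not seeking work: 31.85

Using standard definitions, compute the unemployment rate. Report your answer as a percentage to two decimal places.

Unemployment rate ≈ 5.50%.

Employed = 155.87 + 5.07 = 160.94 million (anyone who worked, including part-time for economic reasons, counts as employed).
Unemployed = 1.83 + 7.53 = 9.36 million (jobless and actively searching, or on temporary layoff).
Labor force = 160.94 + 9.36 = 170.30 million.
Unemployment rate = 9.36 / 170.30 = 5.50%.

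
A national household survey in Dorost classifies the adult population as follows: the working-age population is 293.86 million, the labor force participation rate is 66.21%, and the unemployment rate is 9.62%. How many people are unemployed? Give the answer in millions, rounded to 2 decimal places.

About 18.72 million are unemployed.

Labor force = 0.6621 × 293.86 = 194.56 million.
Unemployed = 0.0962 × 194.56 ≈ 18.72 million.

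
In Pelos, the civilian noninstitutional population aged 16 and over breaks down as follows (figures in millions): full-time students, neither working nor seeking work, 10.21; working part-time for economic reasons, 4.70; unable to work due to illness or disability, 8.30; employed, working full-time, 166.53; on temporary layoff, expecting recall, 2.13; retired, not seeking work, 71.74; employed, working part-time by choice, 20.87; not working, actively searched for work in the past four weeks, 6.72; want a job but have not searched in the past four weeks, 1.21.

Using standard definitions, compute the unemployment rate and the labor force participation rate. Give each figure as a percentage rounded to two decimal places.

Employed = 4.70 + 166.53 + 20.87 = 192.10 million (anyone who worked, including part-time for economic reasons, counts as employed).
Unemployed = 2.13 + 6.72 = 8.85 million (jobless and actively searching, or on temporary layoff).
Labor force = 192.10 + 8.85 = 200.95 million.
Not in labor force = 10.21 + 8.30 + 71.74 + 1.21 = 91.46 million (those not working and not actively searching are outside the labor force — including those who want a job but have given up searching).
Civilian working-age population = 200.95 + 91.46 = 292.41 million.
Unemployment rate = 8.85 / 200.95 = 4.40%.
Labor force participation rate = 200.95 / 292.41 = 68.72%.

Unemployment rate ≈ 4.40%; labor force participation rate ≈ 68.72%.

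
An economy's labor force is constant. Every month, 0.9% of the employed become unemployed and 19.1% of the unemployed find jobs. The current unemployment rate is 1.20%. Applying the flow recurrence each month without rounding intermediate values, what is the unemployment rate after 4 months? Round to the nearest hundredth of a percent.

Unemployment rate after four months ≈ 3.15%.

With a fixed labor force, u_{t+1} = u_t + s·(1−u_t) − f·u_t = u_t·(1−s−f) + s.
Here 1−s−f = 0.800 and s = 0.009.
u_1 = 0.012000 × 0.800 + 0.009 = 0.018600.
u_2 = 0.018600 × 0.800 + 0.009 = 0.023880.
u_3 = 0.023880 × 0.800 + 0.009 = 0.028104.
u_4 = 0.028104 × 0.800 + 0.009 = 0.031483.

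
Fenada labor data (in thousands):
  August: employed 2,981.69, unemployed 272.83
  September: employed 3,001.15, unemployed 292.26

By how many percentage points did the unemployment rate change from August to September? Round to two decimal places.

The unemployment rate changed by +0.49 percentage points.

August: labor force = 2,981.69 + 272.83 = 3,254.52; u = 272.83/3,254.52 = 8.38%.
September: labor force = 3,001.15 + 292.26 = 3,293.41; u = 292.26/3,293.41 = 8.87%.
Change = 8.87% − 8.38% = +0.49 pp.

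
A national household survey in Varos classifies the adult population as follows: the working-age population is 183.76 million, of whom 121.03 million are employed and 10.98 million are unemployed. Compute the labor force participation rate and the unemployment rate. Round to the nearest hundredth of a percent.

Labor force = employed + unemployed = 121.03 + 10.98 = 132.01 million.
Unemployment rate = 10.98 / 132.01 = 8.32%.
Labor force participation rate = 132.01 / 183.76 = 71.84%.

Labor force participation rate ≈ 71.84%; unemployment rate ≈ 8.32%.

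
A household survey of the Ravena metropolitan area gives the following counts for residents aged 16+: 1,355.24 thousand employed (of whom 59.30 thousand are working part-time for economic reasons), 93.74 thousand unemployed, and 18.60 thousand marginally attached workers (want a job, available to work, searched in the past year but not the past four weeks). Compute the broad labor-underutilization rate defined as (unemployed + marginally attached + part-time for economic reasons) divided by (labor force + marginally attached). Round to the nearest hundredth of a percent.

Labor force = 1,355.24 + 93.74 = 1,448.98 thousand.
Numerator = 93.74 + 18.60 + 59.30 = 171.64 thousand.
Denominator = 1,448.98 + 18.60 = 1,467.58 thousand.
Broad rate = 171.64 / 1,467.58 = 11.70%.

Broad underutilization rate ≈ 11.70%.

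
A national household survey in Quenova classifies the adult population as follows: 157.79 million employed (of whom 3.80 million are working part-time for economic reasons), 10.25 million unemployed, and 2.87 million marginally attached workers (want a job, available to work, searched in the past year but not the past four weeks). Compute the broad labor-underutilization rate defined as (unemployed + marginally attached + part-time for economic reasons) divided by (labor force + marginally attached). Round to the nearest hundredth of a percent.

Broad underutilization rate ≈ 9.90%.

Labor force = 157.79 + 10.25 = 168.04 million.
Numerator = 10.25 + 2.87 + 3.80 = 16.92 million.
Denominator = 168.04 + 2.87 = 170.91 million.
Broad rate = 16.92 / 170.91 = 9.90%.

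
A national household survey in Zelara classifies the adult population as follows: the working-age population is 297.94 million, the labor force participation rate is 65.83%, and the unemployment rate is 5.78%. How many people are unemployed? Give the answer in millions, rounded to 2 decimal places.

Labor force = 0.6583 × 297.94 = 196.13 million.
Unemployed = 0.0578 × 196.13 ≈ 11.34 million.

About 11.34 million are unemployed.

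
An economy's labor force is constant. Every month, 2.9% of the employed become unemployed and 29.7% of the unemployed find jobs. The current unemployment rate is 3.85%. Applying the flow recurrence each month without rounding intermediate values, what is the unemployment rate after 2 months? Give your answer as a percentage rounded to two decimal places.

With a fixed labor force, u_{t+1} = u_t + s·(1−u_t) − f·u_t = u_t·(1−s−f) + s.
Here 1−s−f = 0.674 and s = 0.029.
u_1 = 0.038500 × 0.674 + 0.029 = 0.054949.
u_2 = 0.054949 × 0.674 + 0.029 = 0.066036.

Unemployment rate after two months ≈ 6.60%.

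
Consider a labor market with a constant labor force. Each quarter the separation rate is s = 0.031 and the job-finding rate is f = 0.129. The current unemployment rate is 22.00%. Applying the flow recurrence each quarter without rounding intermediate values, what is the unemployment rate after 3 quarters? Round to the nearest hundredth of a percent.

Unemployment rate after three quarters ≈ 20.93%.

With a fixed labor force, u_{t+1} = u_t + s·(1−u_t) − f·u_t = u_t·(1−s−f) + s.
Here 1−s−f = 0.840 and s = 0.031.
u_1 = 0.220000 × 0.840 + 0.031 = 0.215800.
u_2 = 0.215800 × 0.840 + 0.031 = 0.212272.
u_3 = 0.212272 × 0.840 + 0.031 = 0.209308.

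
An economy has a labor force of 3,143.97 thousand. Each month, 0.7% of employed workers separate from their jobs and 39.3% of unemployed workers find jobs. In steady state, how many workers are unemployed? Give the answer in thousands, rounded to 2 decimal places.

About 55.02 thousand are unemployed in steady state.

Steady-state unemployment rate u* = s/(s+f) = 0.7/(0.7+39.3) = 0.017500.
Unemployed = u* × labor force = 0.017500 × 3,143.97 ≈ 55.02 thousand.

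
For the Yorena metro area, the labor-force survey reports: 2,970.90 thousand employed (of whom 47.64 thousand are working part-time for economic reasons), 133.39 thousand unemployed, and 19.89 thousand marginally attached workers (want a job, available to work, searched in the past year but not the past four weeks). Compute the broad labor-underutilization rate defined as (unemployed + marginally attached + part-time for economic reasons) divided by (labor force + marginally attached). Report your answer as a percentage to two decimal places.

Labor force = 2,970.90 + 133.39 = 3,104.29 thousand.
Numerator = 133.39 + 19.89 + 47.64 = 200.92 thousand.
Denominator = 3,104.29 + 19.89 = 3,124.18 thousand.
Broad rate = 200.92 / 3,124.18 = 6.43%.

Broad underutilization rate ≈ 6.43%.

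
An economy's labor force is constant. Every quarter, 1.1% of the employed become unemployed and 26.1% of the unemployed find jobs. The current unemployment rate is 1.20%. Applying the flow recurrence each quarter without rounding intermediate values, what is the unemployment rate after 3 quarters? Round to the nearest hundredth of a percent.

Unemployment rate after three quarters ≈ 2.95%.

With a fixed labor force, u_{t+1} = u_t + s·(1−u_t) − f·u_t = u_t·(1−s−f) + s.
Here 1−s−f = 0.728 and s = 0.011.
u_1 = 0.012000 × 0.728 + 0.011 = 0.019736.
u_2 = 0.019736 × 0.728 + 0.011 = 0.025368.
u_3 = 0.025368 × 0.728 + 0.011 = 0.029468.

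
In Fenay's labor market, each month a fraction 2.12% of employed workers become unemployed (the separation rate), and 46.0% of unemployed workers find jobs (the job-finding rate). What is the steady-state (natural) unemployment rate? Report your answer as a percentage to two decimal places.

Steady-state unemployment rate ≈ 4.41%.

At steady state the flows balance: s·E = f·U, so U/(E+U) = s/(s+f).
u* = 2.12 / (2.12 + 46.0) = 2.12 / 48.12 = 4.41%.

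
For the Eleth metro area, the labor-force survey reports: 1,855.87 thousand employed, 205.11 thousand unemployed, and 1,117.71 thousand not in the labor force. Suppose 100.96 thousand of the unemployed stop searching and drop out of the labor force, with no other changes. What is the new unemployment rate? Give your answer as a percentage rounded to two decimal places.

Initially, labor force = 1,855.87 + 205.11 = 2,060.98 thousand, so u = 205.11/2,060.98 = 9.95%.
After the change, unemployed and labor force both fall by 100.96 → E = 1,855.87, U = 104.15, labor force = 1,960.02 thousand.
New unemployment rate = 104.15 / 1,960.02 = 5.31%.

New unemployment rate ≈ 5.31%.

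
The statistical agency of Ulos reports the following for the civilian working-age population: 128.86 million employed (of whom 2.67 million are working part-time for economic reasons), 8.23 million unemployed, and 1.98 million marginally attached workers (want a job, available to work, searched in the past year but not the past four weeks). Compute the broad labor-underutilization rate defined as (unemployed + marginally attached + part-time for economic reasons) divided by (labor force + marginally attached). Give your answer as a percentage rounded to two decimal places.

Labor force = 128.86 + 8.23 = 137.09 million.
Numerator = 8.23 + 1.98 + 2.67 = 12.88 million.
Denominator = 137.09 + 1.98 = 139.07 million.
Broad rate = 12.88 / 139.07 = 9.26%.

Broad underutilization rate ≈ 9.26%.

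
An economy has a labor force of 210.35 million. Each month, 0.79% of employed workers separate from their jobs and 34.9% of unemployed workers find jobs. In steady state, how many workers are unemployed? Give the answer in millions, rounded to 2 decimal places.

Steady-state unemployment rate u* = s/(s+f) = 0.79/(0.79+34.9) = 0.022135.
Unemployed = u* × labor force = 0.022135 × 210.35 ≈ 4.66 million.

About 4.66 million are unemployed in steady state.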